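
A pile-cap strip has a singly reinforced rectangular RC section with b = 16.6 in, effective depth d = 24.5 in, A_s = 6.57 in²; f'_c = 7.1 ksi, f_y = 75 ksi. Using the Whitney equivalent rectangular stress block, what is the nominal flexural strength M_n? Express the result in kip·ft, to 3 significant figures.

M_n ≈ 905 kip·ft

T = A_s f_y = 6.57 × 75 = 492.75 kips.
a = T/(0.85 f'_c b) = 492.75/(0.85 × 7.1 × 16.6) = 4.919 in.
M_n = T(d − a/2) = 492.75 × (24.5 − 2.4595) = 10860.5 kip·in = 10860.5/12 = 905.04 kip·ft.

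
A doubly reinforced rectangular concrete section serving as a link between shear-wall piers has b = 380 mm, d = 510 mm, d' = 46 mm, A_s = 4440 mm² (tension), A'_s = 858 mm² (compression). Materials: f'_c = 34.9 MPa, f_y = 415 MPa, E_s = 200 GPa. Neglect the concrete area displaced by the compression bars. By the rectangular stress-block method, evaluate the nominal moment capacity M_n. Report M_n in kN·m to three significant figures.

M_n ≈ 825 kN·m

Assume both tension and compression steel yield.
Net tension couple steel: A_s − A'_s = 3582 mm².
a = (A_s − A'_s) f_y / (0.85 f'_c b) = 1486530/(0.85 × 34.9 × 380) = 131.87 mm.
c = a/β₁ = 131.87/0.801 = 164.63 mm; ε'_s = 0.003(c − d')/c = 0.0022 ≥ f_y/E_s = 0.0021, so compression steel does yield.
M_n = (A_s − A'_s) f_y (d − a/2) + A'_s f_y (d − d') = [1486530 × (510 − 65.935) + 356070 × (510 − 46)] × 10⁻⁶ = 660.12 + 165.22 = 825.34 kN·m.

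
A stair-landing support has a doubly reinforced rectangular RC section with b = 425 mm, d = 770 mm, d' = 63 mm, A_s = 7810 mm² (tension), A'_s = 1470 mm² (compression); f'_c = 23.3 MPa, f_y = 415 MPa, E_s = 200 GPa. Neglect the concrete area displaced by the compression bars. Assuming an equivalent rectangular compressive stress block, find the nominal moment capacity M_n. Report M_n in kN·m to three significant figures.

Assume both tension and compression steel yield.
Net tension couple steel: A_s − A'_s = 6340 mm².
a = (A_s − A'_s) f_y / (0.85 f'_c b) = 2631100/(0.85 × 23.3 × 425) = 312.59 mm.
c = a/β₁ = 312.59/0.85 = 367.75 mm; ε'_s = 0.003(c − d')/c = 0.0025 ≥ f_y/E_s = 0.0021, so compression steel does yield.
M_n = (A_s − A'_s) f_y (d − a/2) + A'_s f_y (d − d') = [2631100 × (770 − 156.295) + 610050 × (770 − 63)] × 10⁻⁶ = 1614.72 + 431.31 = 2046.03 kN·m.

M_n ≈ 2050 kN·m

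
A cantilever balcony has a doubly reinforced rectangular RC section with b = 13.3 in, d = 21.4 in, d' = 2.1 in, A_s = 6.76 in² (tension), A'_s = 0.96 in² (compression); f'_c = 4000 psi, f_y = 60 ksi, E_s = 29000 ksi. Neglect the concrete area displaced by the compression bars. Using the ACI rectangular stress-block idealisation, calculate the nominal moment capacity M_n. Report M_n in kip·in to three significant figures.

Assume both steels yield.
a = (A_s − A'_s) f_y/(0.85 f'_c b) = (6.76 − 0.96) × 60/(0.85 × 4 × 13.3) = 7.696 in.
c = a/β₁ = 7.696/0.85 = 9.054 in; ε'_s = 0.003(c − d')/c = 0.0023 ≥ ε_y = 0.0021, so the compression steel yields.
M_n = (A_s − A'_s) f_y (d − a/2) + A'_s f_y (d − d') = 348 × (21.4 − 3.848) + 57.6 × (21.4 − 2.1) = 6108.1 + 1111.7 = 7219.8 kip·in.

M_n ≈ 7220 kip·in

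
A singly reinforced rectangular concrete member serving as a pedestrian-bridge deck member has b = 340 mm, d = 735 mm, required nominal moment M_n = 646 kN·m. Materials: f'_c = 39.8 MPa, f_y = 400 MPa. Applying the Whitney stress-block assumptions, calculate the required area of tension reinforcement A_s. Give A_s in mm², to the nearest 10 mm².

A_s ≈ 2330 mm²

With M_n = 0.85 f'_c a b (d − a/2), solve the quadratic for a:
a = d − √(d² − 2M_n/(0.85 f'_c b)) = 735 − √(735² − 2 × 646×10⁶/(0.85 × 39.8 × 340)) = 80.86 mm.
A_s = 0.85 f'_c a b / f_y = 0.85 × 39.8 × 80.86 × 340 / 400 = 2325.2 mm².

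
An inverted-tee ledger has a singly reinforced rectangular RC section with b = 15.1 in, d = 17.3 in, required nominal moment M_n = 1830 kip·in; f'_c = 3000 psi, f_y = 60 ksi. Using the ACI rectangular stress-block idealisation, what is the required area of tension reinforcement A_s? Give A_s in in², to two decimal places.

From M_n = 0.85 f'_c a b (d − a/2):
a = d − √(d² − 2M_n/(0.85 f'_c b)) = 17.3 − √(17.3² − 2 × 1830/(0.85 × 3 × 15.1)) = 3.009 in.
A_s = 0.85 f'_c a b / f_y = 0.85 × 3 × 3.009 × 15.1 / 60 = 1.931 in².

A_s ≈ 1.93 in²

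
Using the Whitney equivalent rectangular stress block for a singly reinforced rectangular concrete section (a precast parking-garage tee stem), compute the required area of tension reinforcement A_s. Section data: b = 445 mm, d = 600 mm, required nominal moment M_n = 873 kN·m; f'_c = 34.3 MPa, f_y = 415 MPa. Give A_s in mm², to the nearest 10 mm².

With M_n = 0.85 f'_c a b (d − a/2), solve the quadratic for a:
a = d − √(d² − 2M_n/(0.85 f'_c b)) = 600 − √(600² − 2 × 873×10⁶/(0.85 × 34.3 × 445)) = 125.21 mm.
A_s = 0.85 f'_c a b / f_y = 0.85 × 34.3 × 125.21 × 445 / 415 = 3914.4 mm².

A_s ≈ 3910 mm²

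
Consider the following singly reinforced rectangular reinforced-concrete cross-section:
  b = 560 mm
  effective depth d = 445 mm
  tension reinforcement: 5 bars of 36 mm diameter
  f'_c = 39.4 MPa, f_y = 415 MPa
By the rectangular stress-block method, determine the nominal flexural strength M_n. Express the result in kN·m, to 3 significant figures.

A_s = 5 × 1018 = 5090 mm².
T = A_s f_y = 5090 × 415 = 2112350 N = 2112.35 kN.
From C = T: a = T/(0.85 f'_c b) = 2112350/(0.85 × 39.4 × 560) = 112.63 mm.
M_n = T(d − a/2) = 2112.35 kN × (445 − 56.315) mm = 821.04 kN·m.

M_n ≈ 821 kN·m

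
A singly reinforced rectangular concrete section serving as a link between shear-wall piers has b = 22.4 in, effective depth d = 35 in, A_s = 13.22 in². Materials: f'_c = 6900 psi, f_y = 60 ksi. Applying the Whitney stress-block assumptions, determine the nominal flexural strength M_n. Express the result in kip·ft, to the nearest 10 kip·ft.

M_n ≈ 2110 kip·ft

T = A_s f_y = 13.22 × 60 = 793.2 kips.
a = T/(0.85 f'_c b) = 793.2/(0.85 × 6.9 × 22.4) = 6.038 in.
M_n = T(d − a/2) = 793.2 × (35 − 3.019) = 25367.3 kip·in = 25367.3/12 = 2113.94 kip·ft.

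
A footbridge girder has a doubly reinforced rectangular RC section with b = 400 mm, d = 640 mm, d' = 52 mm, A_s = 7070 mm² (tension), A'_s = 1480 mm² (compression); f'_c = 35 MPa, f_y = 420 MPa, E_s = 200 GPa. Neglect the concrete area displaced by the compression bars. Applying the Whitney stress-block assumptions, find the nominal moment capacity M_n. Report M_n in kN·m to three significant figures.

M_n ≈ 1640 kN·m

Assume both tension and compression steel yield.
Net tension couple steel: A_s − A'_s = 5590 mm².
a = (A_s − A'_s) f_y / (0.85 f'_c b) = 2347800/(0.85 × 35 × 400) = 197.29 mm.
c = a/β₁ = 197.29/0.8 = 246.61 mm; ε'_s = 0.003(c − d')/c = 0.0024 ≥ f_y/E_s = 0.0021, so compression steel does yield.
M_n = (A_s − A'_s) f_y (d − a/2) + A'_s f_y (d − d') = [2347800 × (640 − 98.645) + 621600 × (640 − 52)] × 10⁻⁶ = 1270.99 + 365.50 = 1636.49 kN·m.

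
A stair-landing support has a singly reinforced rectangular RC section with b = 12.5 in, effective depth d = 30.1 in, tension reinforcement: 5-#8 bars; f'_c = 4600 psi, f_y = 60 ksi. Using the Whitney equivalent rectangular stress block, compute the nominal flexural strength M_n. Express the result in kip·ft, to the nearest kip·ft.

A_s = 5 × 0.79 = 3.95 in².
T = A_s f_y = 3.95 × 60 = 237 kips.
a = T/(0.85 f'_c b) = 237/(0.85 × 4.6 × 12.5) = 4.849 in.
M_n = T(d − a/2) = 237 × (30.1 − 2.4245) = 6559.1 kip·in = 6559.1/12 = 546.59 kip·ft.

M_n ≈ 547 kip·ft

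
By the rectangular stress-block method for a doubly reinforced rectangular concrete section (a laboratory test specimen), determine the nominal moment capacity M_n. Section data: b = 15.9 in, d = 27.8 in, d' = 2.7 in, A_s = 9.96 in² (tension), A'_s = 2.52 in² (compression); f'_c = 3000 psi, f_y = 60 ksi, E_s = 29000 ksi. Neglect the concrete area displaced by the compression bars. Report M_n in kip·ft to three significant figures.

Assume both steels yield.
a = (A_s − A'_s) f_y/(0.85 f'_c b) = (9.96 − 2.52) × 60/(0.85 × 3 × 15.9) = 11.010 in.
c = a/β₁ = 11.010/0.85 = 12.953 in; ε'_s = 0.003(c − d')/c = 0.0024 ≥ ε_y = 0.0021, so the compression steel yields.
M_n = (A_s − A'_s) f_y (d − a/2) + A'_s f_y (d − d') = 446.4 × (27.8 − 5.505) + 151.2 × (27.8 − 2.7) = 9952.5 + 3795.1 = 13747.6 kip·in = 13747.6/12 = 1145.63 kip·ft.

M_n ≈ 1150 kip·ft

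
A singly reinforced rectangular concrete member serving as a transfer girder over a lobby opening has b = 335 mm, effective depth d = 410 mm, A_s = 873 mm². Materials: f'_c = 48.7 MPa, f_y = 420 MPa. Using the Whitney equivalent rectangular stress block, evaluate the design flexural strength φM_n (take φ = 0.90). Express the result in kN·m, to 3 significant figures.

T = A_s f_y = 873 × 420 = 366660 N = 366.66 kN.
From C = T: a = T/(0.85 f'_c b) = 366660/(0.85 × 48.7 × 335) = 26.44 mm.
M_n = T(d − a/2) = 366.66 kN × (410 − 13.22) mm = 145.48 kN·m.
φM_n = 0.90 × 145.48 = 130.93 kN·m.

φM_n ≈ 131 kN·m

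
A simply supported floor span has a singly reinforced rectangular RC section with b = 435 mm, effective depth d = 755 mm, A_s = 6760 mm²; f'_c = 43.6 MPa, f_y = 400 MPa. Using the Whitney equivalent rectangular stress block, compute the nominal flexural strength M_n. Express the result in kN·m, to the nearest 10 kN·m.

M_n ≈ 1810 kN·m

T = A_s f_y = 6760 × 400 = 2704000 N = 2704 kN.
From C = T: a = T/(0.85 f'_c b) = 2704000/(0.85 × 43.6 × 435) = 167.73 mm.
M_n = T(d − a/2) = 2704 kN × (755 − 83.865) mm = 1814.75 kN·m.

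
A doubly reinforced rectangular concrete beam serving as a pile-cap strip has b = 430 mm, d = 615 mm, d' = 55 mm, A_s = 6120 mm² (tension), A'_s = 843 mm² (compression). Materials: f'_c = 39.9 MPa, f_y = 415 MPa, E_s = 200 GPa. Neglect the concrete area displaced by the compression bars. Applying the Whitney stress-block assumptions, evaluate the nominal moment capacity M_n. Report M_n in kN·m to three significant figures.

M_n ≈ 1380 kN·m

Assume both tension and compression steel yield.
Net tension couple steel: A_s − A'_s = 5277 mm².
a = (A_s − A'_s) f_y / (0.85 f'_c b) = 2189955/(0.85 × 39.9 × 430) = 150.17 mm.
c = a/β₁ = 150.17/0.765 = 196.30 mm; ε'_s = 0.003(c − d')/c = 0.0022 ≥ f_y/E_s = 0.0021, so compression steel does yield.
M_n = (A_s − A'_s) f_y (d − a/2) + A'_s f_y (d − d') = [2189955 × (615 − 75.085) + 349845 × (615 − 55)] × 10⁻⁶ = 1182.39 + 195.91 = 1378.30 kN·m.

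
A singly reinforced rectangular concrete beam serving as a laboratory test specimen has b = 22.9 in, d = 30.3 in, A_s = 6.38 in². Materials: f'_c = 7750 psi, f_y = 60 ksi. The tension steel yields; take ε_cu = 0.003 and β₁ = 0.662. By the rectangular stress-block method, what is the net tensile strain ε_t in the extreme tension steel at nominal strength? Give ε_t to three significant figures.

a = A_s f_y/(0.85 f'_c b) = 2.538 in.
β₁ = 0.662, so c = a/β₁ = 2.538/0.662 = 3.834 in.
From the linear strain diagram with ε_cu = 0.003: ε_t = 0.003 (d − c)/c = 0.003 × (30.3 − 3.834)/3.834 = 0.0207.
Since ε_t ≥ 0.005, the section is tension-controlled.

ε_t ≈ 0.0207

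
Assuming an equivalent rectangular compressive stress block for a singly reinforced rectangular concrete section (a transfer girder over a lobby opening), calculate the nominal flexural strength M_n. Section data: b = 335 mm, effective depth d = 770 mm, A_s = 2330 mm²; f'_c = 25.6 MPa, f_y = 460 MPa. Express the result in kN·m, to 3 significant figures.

T = A_s f_y = 2330 × 460 = 1071800 N = 1071.8 kN.
From C = T: a = T/(0.85 f'_c b) = 1071800/(0.85 × 25.6 × 335) = 147.03 mm.
M_n = T(d − a/2) = 1071.8 kN × (770 − 73.515) mm = 746.49 kN·m.

M_n ≈ 746 kN·m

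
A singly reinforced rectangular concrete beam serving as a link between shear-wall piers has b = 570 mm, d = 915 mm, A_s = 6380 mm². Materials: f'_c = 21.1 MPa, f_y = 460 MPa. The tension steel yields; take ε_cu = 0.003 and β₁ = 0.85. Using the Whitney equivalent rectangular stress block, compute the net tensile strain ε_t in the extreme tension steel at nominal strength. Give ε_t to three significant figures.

ε_t ≈ 0.00513

a = A_s f_y/(0.85 f'_c b) = 287.08 mm.
β₁ = 0.85, so c = a/β₁ = 287.08/0.85 = 337.74 mm.
From the linear strain diagram with ε_cu = 0.003: ε_t = 0.003 (d − c)/c = 0.003 × (915 − 337.74)/337.74 = 0.00513.
Since ε_t ≥ 0.005, the section is tension-controlled.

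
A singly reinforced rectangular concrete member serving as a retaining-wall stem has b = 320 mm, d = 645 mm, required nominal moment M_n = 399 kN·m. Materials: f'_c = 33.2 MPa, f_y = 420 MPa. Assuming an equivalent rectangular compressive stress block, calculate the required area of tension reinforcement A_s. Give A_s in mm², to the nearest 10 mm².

A_s ≈ 1560 mm²

With M_n = 0.85 f'_c a b (d − a/2), solve the quadratic for a:
a = d − √(d² − 2M_n/(0.85 f'_c b)) = 645 − √(645² − 2 × 399×10⁶/(0.85 × 33.2 × 320)) = 72.59 mm.
A_s = 0.85 f'_c a b / f_y = 0.85 × 33.2 × 72.59 × 320 / 420 = 1560.8 mm².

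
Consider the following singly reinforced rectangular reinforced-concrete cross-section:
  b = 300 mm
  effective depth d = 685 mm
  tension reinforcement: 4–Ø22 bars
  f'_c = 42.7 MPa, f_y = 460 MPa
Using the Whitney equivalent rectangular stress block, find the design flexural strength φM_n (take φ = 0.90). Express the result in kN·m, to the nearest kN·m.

A_s = 4 × 380 = 1520 mm².
T = A_s f_y = 1520 × 460 = 699200 N = 699.2 kN.
From C = T: a = T/(0.85 f'_c b) = 699200/(0.85 × 42.7 × 300) = 64.21 mm.
M_n = T(d − a/2) = 699.2 kN × (685 − 32.105) mm = 456.50 kN·m.
φM_n = 0.90 × 456.50 = 410.85 kN·m.

φM_n ≈ 411 kN·m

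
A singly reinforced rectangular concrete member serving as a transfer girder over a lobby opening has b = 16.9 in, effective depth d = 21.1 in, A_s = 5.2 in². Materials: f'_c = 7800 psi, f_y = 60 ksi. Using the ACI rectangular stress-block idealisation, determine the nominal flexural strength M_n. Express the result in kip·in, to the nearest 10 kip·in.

M_n ≈ 6150 kip·in

T = A_s f_y = 5.2 × 60 = 312 kips.
a = T/(0.85 f'_c b) = 312/(0.85 × 7.8 × 16.9) = 2.785 in.
M_n = T(d − a/2) = 312 × (21.1 − 1.3925) = 6148.7 kip·in.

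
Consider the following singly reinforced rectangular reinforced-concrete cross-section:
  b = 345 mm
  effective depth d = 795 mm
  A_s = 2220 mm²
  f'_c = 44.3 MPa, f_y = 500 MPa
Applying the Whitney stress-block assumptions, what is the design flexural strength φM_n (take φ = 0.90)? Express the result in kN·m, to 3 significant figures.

T = A_s f_y = 2220 × 500 = 1110000 N = 1110 kN.
From C = T: a = T/(0.85 f'_c b) = 1110000/(0.85 × 44.3 × 345) = 85.44 mm.
M_n = T(d − a/2) = 1110 kN × (795 − 42.72) mm = 835.03 kN·m.
φM_n = 0.90 × 835.03 = 751.53 kN·m.

φM_n ≈ 752 kN·m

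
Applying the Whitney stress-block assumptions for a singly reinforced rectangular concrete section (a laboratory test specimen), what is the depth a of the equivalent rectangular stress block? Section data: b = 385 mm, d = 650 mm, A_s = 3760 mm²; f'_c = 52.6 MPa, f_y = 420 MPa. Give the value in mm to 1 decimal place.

T = A_s f_y = 3760 × 420 = 1579200 N = 1579.2 kN.
Setting C = 0.85 f'_c a b equal to T: a = 1579200/(0.85 × 52.6 × 385) = 91.7 mm.

a ≈ 91.7 mm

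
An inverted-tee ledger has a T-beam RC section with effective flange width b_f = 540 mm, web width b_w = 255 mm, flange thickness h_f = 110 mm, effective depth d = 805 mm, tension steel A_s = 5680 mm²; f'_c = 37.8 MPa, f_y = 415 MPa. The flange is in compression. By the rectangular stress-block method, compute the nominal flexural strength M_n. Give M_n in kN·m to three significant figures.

M_n ≈ 1730 kN·m

Tension: T = A_s f_y = 5680 × 415 = 2357200 N.
Try a within the flange: a = T/(0.85 f'_c b_f) = 2357200/(0.85 × 37.8 × 540) = 135.86 mm.
a = 135.86 > h_f = 110 mm: the block extends into the web. Split into flange-overhang and web parts.
C_f = 0.85 f'_c (b_f − b_w) h_f = 0.85 × 37.8 × (540 − 255) × 110 = 1007276 N.
Remaining web compression depth: a_w = (T − C_f)/(0.85 f'_c b_w) = (2357200 − 1007276)/(0.85 × 37.8 × 255) = 164.76 mm.
M_n = C_f(d − h_f/2) + (T − C_f)(d − a_w/2) = 1007276 × (805 − 55) + 1349924 × (805 − 82.38) = 755.46 + 975.48 = 1730.94 × 10⁶ N·mm.
M_n = 1730.94 kN·m.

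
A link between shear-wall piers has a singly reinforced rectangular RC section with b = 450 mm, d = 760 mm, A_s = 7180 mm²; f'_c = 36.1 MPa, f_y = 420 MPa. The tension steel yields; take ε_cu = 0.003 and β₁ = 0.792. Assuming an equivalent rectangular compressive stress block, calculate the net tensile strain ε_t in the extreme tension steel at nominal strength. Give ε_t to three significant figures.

ε_t ≈ 0.00527

a = A_s f_y/(0.85 f'_c b) = 218.39 mm.
β₁ = 0.792, so c = a/β₁ = 218.39/0.792 = 275.74 mm.
From the linear strain diagram with ε_cu = 0.003: ε_t = 0.003 (d − c)/c = 0.003 × (760 − 275.74)/275.74 = 0.00527.
Since ε_t ≥ 0.005, the section is tension-controlled.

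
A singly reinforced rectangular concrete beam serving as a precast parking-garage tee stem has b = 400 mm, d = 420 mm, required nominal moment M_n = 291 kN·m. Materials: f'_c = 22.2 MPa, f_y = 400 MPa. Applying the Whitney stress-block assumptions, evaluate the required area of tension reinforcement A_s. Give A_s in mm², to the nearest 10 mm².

A_s ≈ 1980 mm²

With M_n = 0.85 f'_c a b (d − a/2), solve the quadratic for a:
a = d − √(d² − 2M_n/(0.85 f'_c b)) = 420 − √(420² − 2 × 291×10⁶/(0.85 × 22.2 × 400)) = 104.89 mm.
A_s = 0.85 f'_c a b / f_y = 0.85 × 22.2 × 104.89 × 400 / 400 = 1979.3 mm².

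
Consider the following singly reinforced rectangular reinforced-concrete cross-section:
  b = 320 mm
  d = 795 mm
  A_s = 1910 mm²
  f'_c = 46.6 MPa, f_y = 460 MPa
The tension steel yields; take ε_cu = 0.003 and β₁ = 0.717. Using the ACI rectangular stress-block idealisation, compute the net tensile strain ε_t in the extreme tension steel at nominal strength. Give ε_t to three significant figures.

a = A_s f_y/(0.85 f'_c b) = 69.32 mm.
β₁ = 0.717, so c = a/β₁ = 69.32/0.717 = 96.68 mm.
From the linear strain diagram with ε_cu = 0.003: ε_t = 0.003 (d − c)/c = 0.003 × (795 − 96.68)/96.68 = 0.0217.
Since ε_t ≥ 0.005, the section is tension-controlled.

ε_t ≈ 0.0217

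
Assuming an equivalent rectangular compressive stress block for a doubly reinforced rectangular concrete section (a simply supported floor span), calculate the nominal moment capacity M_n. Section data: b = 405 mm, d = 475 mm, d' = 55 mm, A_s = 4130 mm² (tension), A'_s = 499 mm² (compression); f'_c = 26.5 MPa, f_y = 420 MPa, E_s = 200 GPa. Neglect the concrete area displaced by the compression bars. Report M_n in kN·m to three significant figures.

M_n ≈ 685 kN·m

Assume both tension and compression steel yield.
Net tension couple steel: A_s − A'_s = 3631 mm².
a = (A_s − A'_s) f_y / (0.85 f'_c b) = 1525020/(0.85 × 26.5 × 405) = 167.17 mm.
c = a/β₁ = 167.17/0.85 = 196.67 mm; ε'_s = 0.003(c − d')/c = 0.0022 ≥ f_y/E_s = 0.0021, so compression steel does yield.
M_n = (A_s − A'_s) f_y (d − a/2) + A'_s f_y (d − d') = [1525020 × (475 − 83.585) + 209580 × (475 − 55)] × 10⁻⁶ = 596.92 + 88.02 = 684.94 kN·m.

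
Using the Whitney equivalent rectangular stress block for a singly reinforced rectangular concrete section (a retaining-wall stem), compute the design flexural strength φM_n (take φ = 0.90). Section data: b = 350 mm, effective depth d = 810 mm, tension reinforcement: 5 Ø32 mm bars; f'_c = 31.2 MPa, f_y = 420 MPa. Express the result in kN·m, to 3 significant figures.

φM_n ≈ 1090 kN·m

A_s = 5 × 804 = 4020 mm².
T = A_s f_y = 4020 × 420 = 1688400 N = 1688.4 kN.
From C = T: a = T/(0.85 f'_c b) = 1688400/(0.85 × 31.2 × 350) = 181.90 mm.
M_n = T(d − a/2) = 1688.4 kN × (810 − 90.95) mm = 1214.04 kN·m.
φM_n = 0.90 × 1214.04 = 1092.64 kN·m.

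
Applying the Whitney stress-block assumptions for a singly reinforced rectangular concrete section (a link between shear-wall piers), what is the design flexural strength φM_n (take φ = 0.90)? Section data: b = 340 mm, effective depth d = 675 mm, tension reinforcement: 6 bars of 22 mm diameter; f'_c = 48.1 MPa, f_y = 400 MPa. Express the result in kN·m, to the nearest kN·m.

φM_n ≈ 527 kN·m

A_s = 6 × 380 = 2280 mm².
T = A_s f_y = 2280 × 400 = 912000 N = 912 kN.
From C = T: a = T/(0.85 f'_c b) = 912000/(0.85 × 48.1 × 340) = 65.61 mm.
M_n = T(d − a/2) = 912 kN × (675 − 32.805) mm = 585.68 kN·m.
φM_n = 0.90 × 585.68 = 527.11 kN·m.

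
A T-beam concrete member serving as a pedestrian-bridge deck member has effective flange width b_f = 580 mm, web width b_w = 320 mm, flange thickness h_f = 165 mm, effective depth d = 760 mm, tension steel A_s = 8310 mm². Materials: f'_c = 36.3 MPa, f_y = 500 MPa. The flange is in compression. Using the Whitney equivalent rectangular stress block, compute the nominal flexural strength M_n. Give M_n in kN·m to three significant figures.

M_n ≈ 2640 kN·m

Tension: T = A_s f_y = 8310 × 500 = 4155000 N.
Try a within the flange: a = T/(0.85 f'_c b_f) = 4155000/(0.85 × 36.3 × 580) = 232.18 mm.
a = 232.18 > h_f = 165 mm: the block extends into the web. Split into flange-overhang and web parts.
C_f = 0.85 f'_c (b_f − b_w) h_f = 0.85 × 36.3 × (580 − 320) × 165 = 1323680 N.
Remaining web compression depth: a_w = (T − C_f)/(0.85 f'_c b_w) = (4155000 − 1323680)/(0.85 × 36.3 × 320) = 286.76 mm.
M_n = C_f(d − h_f/2) + (T − C_f)(d − a_w/2) = 1323680 × (760 − 82.5) + 2831320 × (760 − 143.38) = 896.79 + 1745.85 = 2642.64 × 10⁶ N·mm.
M_n = 2642.64 kN·m.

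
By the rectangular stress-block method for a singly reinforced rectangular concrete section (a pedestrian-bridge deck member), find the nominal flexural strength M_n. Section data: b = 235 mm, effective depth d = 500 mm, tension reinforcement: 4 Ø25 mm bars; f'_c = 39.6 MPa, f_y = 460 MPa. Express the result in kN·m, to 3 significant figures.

M_n ≈ 400 kN·m

A_s = 4 × 491 = 1964 mm².
T = A_s f_y = 1964 × 460 = 903440 N = 903.44 kN.
From C = T: a = T/(0.85 f'_c b) = 903440/(0.85 × 39.6 × 235) = 114.21 mm.
M_n = T(d − a/2) = 903.44 kN × (500 − 57.105) mm = 400.13 kN·m.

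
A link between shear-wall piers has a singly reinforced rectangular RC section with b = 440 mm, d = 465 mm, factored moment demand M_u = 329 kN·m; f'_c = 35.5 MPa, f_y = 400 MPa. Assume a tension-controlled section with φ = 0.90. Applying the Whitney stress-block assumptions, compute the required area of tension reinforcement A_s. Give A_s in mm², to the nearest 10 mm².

A_s ≈ 2110 mm²

M_n = M_u/φ = 329/0.90 = 365.556 kN·m.
With M_n = 0.85 f'_c a b (d − a/2), solve the quadratic for a:
a = d − √(d² − 2M_n/(0.85 f'_c b)) = 465 − √(465² − 2 × 365.556×10⁶/(0.85 × 35.5 × 440)) = 63.55 mm.
A_s = 0.85 f'_c a b / f_y = 0.85 × 35.5 × 63.55 × 440 / 400 = 2109.4 mm².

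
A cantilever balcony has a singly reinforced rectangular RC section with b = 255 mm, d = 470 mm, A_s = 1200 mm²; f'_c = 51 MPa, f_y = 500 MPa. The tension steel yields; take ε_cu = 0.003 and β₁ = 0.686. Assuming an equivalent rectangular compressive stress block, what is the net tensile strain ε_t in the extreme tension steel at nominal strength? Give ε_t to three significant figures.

ε_t ≈ 0.0148

a = A_s f_y/(0.85 f'_c b) = 54.28 mm.
β₁ = 0.686, so c = a/β₁ = 54.28/0.686 = 79.13 mm.
From the linear strain diagram with ε_cu = 0.003: ε_t = 0.003 (d − c)/c = 0.003 × (470 − 79.13)/79.13 = 0.0148.
Since ε_t ≥ 0.005, the section is tension-controlled.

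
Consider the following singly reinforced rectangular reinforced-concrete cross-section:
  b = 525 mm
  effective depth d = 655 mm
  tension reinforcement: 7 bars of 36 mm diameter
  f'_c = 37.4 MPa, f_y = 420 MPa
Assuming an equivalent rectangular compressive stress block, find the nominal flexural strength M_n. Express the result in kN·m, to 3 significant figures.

A_s = 7 × 1018 = 7126 mm².
T = A_s f_y = 7126 × 420 = 2992920 N = 2992.92 kN.
From C = T: a = T/(0.85 f'_c b) = 2992920/(0.85 × 37.4 × 525) = 179.33 mm.
M_n = T(d − a/2) = 2992.92 kN × (655 − 89.665) mm = 1692.00 kN·m.

M_n ≈ 1690 kN·m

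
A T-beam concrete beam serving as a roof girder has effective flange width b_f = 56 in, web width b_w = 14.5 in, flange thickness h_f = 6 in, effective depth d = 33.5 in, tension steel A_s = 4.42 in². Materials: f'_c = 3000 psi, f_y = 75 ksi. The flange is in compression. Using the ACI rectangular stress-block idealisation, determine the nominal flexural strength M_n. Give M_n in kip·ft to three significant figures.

Tension: T = A_s f_y = 4.42 × 75 = 331.5 kips.
Try a within the flange: a = T/(0.85 f'_c b_f) = 331.5/(0.85 × 3 × 56) = 2.321 in.
Since a = 2.321 ≤ h_f = 6 in, the stress block lies entirely in the flange; analyse as a rectangular beam of width b_f.
M_n = T(d − a/2) = 331.5 × (33.5 − 1.1605) = 10720.5 kip·in.
M_n = 10720.5/12 = 893.38 kip·ft.

M_n ≈ 893 kip·ft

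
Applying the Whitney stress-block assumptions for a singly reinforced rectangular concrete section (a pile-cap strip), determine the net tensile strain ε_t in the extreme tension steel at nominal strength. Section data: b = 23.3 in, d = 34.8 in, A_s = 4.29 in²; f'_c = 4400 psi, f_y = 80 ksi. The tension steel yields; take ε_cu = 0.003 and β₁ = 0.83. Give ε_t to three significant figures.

a = A_s f_y/(0.85 f'_c b) = 3.938 in.
β₁ = 0.83, so c = a/β₁ = 3.938/0.83 = 4.745 in.
From the linear strain diagram with ε_cu = 0.003: ε_t = 0.003 (d − c)/c = 0.003 × (34.8 − 4.745)/4.745 = 0.0190.
Since ε_t ≥ 0.005, the section is tension-controlled.

ε_t ≈ 0.0190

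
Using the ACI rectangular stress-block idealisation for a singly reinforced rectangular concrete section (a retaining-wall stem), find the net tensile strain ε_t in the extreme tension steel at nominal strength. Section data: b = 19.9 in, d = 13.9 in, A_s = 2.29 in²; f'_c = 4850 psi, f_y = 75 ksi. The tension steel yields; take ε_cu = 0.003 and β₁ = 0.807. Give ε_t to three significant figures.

ε_t ≈ 0.0131

a = A_s f_y/(0.85 f'_c b) = 2.094 in.
β₁ = 0.807, so c = a/β₁ = 2.094/0.807 = 2.595 in.
From the linear strain diagram with ε_cu = 0.003: ε_t = 0.003 (d − c)/c = 0.003 × (13.9 − 2.595)/2.595 = 0.0131.
Since ε_t ≥ 0.005, the section is tension-controlled.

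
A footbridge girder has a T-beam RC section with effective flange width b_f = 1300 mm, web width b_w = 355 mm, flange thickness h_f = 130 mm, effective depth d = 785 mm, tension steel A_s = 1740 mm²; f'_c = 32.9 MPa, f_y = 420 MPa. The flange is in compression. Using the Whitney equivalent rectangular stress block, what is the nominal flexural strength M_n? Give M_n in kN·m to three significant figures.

Tension: T = A_s f_y = 1740 × 420 = 730800 N.
Try a within the flange: a = T/(0.85 f'_c b_f) = 730800/(0.85 × 32.9 × 1300) = 20.10 mm.
Since a = 20.10 ≤ h_f = 130 mm, the stress block lies entirely in the flange; analyse as a rectangular beam of width b_f.
M_n = T(d − a/2) = 730800 × (785 − 10.05) = 566.33 × 10⁶ N·mm.
M_n = 566.33 kN·m.

M_n ≈ 566 kN·m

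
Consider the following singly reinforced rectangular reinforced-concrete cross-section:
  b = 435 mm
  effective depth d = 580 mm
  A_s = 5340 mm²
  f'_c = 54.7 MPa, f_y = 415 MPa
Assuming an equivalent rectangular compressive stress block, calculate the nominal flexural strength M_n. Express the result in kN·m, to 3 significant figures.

T = A_s f_y = 5340 × 415 = 2216100 N = 2216.1 kN.
From C = T: a = T/(0.85 f'_c b) = 2216100/(0.85 × 54.7 × 435) = 109.57 mm.
M_n = T(d − a/2) = 2216.1 kN × (580 − 54.785) mm = 1163.93 kN·m.

M_n ≈ 1160 kN·m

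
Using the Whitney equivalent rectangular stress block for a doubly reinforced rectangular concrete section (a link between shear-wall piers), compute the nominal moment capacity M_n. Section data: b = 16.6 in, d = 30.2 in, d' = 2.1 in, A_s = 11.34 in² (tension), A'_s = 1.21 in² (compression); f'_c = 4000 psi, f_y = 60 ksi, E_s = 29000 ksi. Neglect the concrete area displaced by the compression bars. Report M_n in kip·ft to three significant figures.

Assume both steels yield.
a = (A_s − A'_s) f_y/(0.85 f'_c b) = (11.34 − 1.21) × 60/(0.85 × 4 × 16.6) = 10.769 in.
c = a/β₁ = 10.769/0.85 = 12.669 in; ε'_s = 0.003(c − d')/c = 0.0025 ≥ ε_y = 0.0021, so the compression steel yields.
M_n = (A_s − A'_s) f_y (d − a/2) + A'_s f_y (d − d') = 607.8 × (30.2 − 5.3845) + 72.6 × (30.2 − 2.1) = 15082.9 + 2040.1 = 17123.0 kip·in = 17123.0/12 = 1426.92 kip·ft.

M_n ≈ 1430 kip·ft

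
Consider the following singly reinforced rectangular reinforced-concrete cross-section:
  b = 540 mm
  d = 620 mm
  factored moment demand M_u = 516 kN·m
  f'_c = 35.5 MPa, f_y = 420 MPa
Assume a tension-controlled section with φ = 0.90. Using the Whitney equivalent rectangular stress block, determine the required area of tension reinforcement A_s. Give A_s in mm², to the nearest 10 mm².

A_s ≈ 2310 mm²

M_n = M_u/φ = 516/0.90 = 573.333 kN·m.
With M_n = 0.85 f'_c a b (d − a/2), solve the quadratic for a:
a = d − √(d² − 2M_n/(0.85 f'_c b)) = 620 − √(620² − 2 × 573.333×10⁶/(0.85 × 35.5 × 540)) = 59.62 mm.
A_s = 0.85 f'_c a b / f_y = 0.85 × 35.5 × 59.62 × 540 / 420 = 2313.0 mm².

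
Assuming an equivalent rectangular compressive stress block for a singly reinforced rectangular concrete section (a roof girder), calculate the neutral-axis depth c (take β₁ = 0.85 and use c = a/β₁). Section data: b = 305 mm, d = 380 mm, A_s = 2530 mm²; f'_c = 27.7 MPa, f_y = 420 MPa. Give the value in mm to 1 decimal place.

T = A_s f_y = 2530 × 420 = 1062600 N = 1062.6 kN.
Setting C = 0.85 f'_c a b equal to T: a = 1062600/(0.85 × 27.7 × 305) = 147.969 mm.
With β₁ = 0.85, c = a/β₁ = 147.969/0.85 = 174.1 mm.

c ≈ 174.1 mm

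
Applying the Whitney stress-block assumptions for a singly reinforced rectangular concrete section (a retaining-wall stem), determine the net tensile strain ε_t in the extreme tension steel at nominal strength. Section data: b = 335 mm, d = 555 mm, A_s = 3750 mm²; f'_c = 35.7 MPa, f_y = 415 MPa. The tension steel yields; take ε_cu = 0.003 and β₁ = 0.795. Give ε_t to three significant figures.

a = A_s f_y/(0.85 f'_c b) = 153.09 mm.
β₁ = 0.795, so c = a/β₁ = 153.09/0.795 = 192.57 mm.
From the linear strain diagram with ε_cu = 0.003: ε_t = 0.003 (d − c)/c = 0.003 × (555 − 192.57)/192.57 = 0.00565.
Since ε_t ≥ 0.005, the section is tension-controlled.

ε_t ≈ 0.00565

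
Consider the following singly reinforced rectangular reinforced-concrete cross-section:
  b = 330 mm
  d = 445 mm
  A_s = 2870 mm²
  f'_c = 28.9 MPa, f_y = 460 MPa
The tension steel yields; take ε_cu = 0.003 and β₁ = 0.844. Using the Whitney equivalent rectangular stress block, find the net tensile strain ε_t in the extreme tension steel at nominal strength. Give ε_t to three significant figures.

ε_t ≈ 0.00392

a = A_s f_y/(0.85 f'_c b) = 162.86 mm.
β₁ = 0.844, so c = a/β₁ = 162.86/0.844 = 192.96 mm.
From the linear strain diagram with ε_cu = 0.003: ε_t = 0.003 (d − c)/c = 0.003 × (445 − 192.96)/192.96 = 0.00392.
ε_t < 0.004 — the section is over-reinforced for flexure under ACI limits.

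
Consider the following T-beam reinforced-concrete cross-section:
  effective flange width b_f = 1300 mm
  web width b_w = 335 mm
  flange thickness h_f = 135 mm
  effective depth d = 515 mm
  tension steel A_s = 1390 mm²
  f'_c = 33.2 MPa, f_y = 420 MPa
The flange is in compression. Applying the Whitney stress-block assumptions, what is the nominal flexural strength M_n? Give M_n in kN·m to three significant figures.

Tension: T = A_s f_y = 1390 × 420 = 583800 N.
Try a within the flange: a = T/(0.85 f'_c b_f) = 583800/(0.85 × 33.2 × 1300) = 15.91 mm.
Since a = 15.91 ≤ h_f = 135 mm, the stress block lies entirely in the flange; analyse as a rectangular beam of width b_f.
M_n = T(d − a/2) = 583800 × (515 − 7.955) = 296.01 × 10⁶ N·mm.
M_n = 296.01 kN·m.

M_n ≈ 296 kN·m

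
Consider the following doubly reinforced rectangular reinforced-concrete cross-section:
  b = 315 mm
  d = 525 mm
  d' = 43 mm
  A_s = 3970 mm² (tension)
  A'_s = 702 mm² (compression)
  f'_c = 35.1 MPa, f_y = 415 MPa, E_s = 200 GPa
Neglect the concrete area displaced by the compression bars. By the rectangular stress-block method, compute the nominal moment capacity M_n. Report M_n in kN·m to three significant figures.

M_n ≈ 755 kN·m

Assume both tension and compression steel yield.
Net tension couple steel: A_s − A'_s = 3268 mm².
a = (A_s − A'_s) f_y / (0.85 f'_c b) = 1356220/(0.85 × 35.1 × 315) = 144.31 mm.
c = a/β₁ = 144.31/0.799 = 180.61 mm; ε'_s = 0.003(c − d')/c = 0.0023 ≥ f_y/E_s = 0.0021, so compression steel does yield.
M_n = (A_s − A'_s) f_y (d − a/2) + A'_s f_y (d − d') = [1356220 × (525 − 72.155) + 291330 × (525 − 43)] × 10⁻⁶ = 614.16 + 140.42 = 754.58 kN·m.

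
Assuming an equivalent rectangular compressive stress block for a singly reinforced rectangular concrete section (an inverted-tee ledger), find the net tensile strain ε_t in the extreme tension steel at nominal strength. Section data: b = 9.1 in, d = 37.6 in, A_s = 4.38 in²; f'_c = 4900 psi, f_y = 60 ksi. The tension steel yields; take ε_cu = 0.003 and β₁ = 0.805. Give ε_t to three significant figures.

a = A_s f_y/(0.85 f'_c b) = 6.934 in.
β₁ = 0.805, so c = a/β₁ = 6.934/0.805 = 8.614 in.
From the linear strain diagram with ε_cu = 0.003: ε_t = 0.003 (d − c)/c = 0.003 × (37.6 − 8.614)/8.614 = 0.0101.
Since ε_t ≥ 0.005, the section is tension-controlled.

ε_t ≈ 0.0101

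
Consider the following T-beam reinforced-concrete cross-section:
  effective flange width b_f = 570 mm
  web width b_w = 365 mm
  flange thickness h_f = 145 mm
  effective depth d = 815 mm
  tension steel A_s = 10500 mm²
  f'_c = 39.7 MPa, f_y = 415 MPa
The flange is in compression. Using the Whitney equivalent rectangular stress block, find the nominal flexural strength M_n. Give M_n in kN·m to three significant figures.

M_n ≈ 3020 kN·m

Tension: T = A_s f_y = 10500 × 415 = 4357500 N.
Try a within the flange: a = T/(0.85 f'_c b_f) = 4357500/(0.85 × 39.7 × 570) = 226.54 mm.
a = 226.54 > h_f = 145 mm: the block extends into the web. Split into flange-overhang and web parts.
C_f = 0.85 f'_c (b_f − b_w) h_f = 0.85 × 39.7 × (570 − 365) × 145 = 1003070 N.
Remaining web compression depth: a_w = (T − C_f)/(0.85 f'_c b_w) = (4357500 − 1003070)/(0.85 × 39.7 × 365) = 272.34 mm.
M_n = C_f(d − h_f/2) + (T − C_f)(d − a_w/2) = 1003070 × (815 − 72.5) + 3354430 × (815 − 136.17) = 744.78 + 2277.09 = 3021.87 × 10⁶ N·mm.
M_n = 3021.87 kN·m.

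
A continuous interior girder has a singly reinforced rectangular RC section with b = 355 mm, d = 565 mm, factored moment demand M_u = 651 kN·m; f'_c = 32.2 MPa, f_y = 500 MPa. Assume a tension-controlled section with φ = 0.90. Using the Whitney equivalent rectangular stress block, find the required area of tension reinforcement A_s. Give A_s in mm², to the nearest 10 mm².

A_s ≈ 2960 mm²

M_n = M_u/φ = 651/0.90 = 723.333 kN·m.
With M_n = 0.85 f'_c a b (d − a/2), solve the quadratic for a:
a = d − √(d² − 2M_n/(0.85 f'_c b)) = 565 − √(565² − 2 × 723.333×10⁶/(0.85 × 32.2 × 355)) = 152.28 mm.
A_s = 0.85 f'_c a b / f_y = 0.85 × 32.2 × 152.28 × 355 / 500 = 2959.2 mm².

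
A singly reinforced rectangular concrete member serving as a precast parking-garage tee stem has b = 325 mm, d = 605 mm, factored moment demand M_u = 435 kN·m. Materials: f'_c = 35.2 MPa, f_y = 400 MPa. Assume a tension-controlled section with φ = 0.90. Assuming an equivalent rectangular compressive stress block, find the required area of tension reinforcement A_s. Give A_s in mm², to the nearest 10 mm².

A_s ≈ 2160 mm²

M_n = M_u/φ = 435/0.90 = 483.333 kN·m.
With M_n = 0.85 f'_c a b (d − a/2), solve the quadratic for a:
a = d − √(d² − 2M_n/(0.85 f'_c b)) = 605 − √(605² − 2 × 483.333×10⁶/(0.85 × 35.2 × 325)) = 88.65 mm.
A_s = 0.85 f'_c a b / f_y = 0.85 × 35.2 × 88.65 × 325 / 400 = 2155.1 mm².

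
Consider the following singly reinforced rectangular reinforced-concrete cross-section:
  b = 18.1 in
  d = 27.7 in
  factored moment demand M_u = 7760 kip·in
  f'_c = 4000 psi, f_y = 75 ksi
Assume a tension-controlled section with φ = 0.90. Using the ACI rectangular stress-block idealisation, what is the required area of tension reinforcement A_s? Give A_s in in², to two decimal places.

M_n = M_u/φ = 7760/0.90 = 8622.22 kip·in.
From M_n = 0.85 f'_c a b (d − a/2):
a = d − √(d² − 2M_n/(0.85 f'_c b)) = 27.7 − √(27.7² − 2 × 8622.22/(0.85 × 4 × 18.1)) = 5.630 in.
A_s = 0.85 f'_c a b / f_y = 0.85 × 4 × 5.630 × 18.1 / 75 = 4.620 in².

A_s ≈ 4.62 in²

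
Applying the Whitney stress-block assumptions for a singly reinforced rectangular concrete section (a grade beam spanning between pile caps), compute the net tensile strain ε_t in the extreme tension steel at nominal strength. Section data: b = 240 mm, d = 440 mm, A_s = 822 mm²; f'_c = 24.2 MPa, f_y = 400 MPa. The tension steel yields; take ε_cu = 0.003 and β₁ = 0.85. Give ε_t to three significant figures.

a = A_s f_y/(0.85 f'_c b) = 66.60 mm.
β₁ = 0.85, so c = a/β₁ = 66.60/0.85 = 78.35 mm.
From the linear strain diagram with ε_cu = 0.003: ε_t = 0.003 (d − c)/c = 0.003 × (440 − 78.35)/78.35 = 0.0138.
Since ε_t ≥ 0.005, the section is tension-controlled.

ε_t ≈ 0.0138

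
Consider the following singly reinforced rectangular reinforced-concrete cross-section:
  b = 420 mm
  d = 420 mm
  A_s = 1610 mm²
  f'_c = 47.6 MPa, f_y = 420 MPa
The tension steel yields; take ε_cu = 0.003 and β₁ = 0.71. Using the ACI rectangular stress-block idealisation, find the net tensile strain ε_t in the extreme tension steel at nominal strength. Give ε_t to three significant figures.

ε_t ≈ 0.0195

a = A_s f_y/(0.85 f'_c b) = 39.79 mm.
β₁ = 0.71, so c = a/β₁ = 39.79/0.71 = 56.04 mm.
From the linear strain diagram with ε_cu = 0.003: ε_t = 0.003 (d − c)/c = 0.003 × (420 − 56.04)/56.04 = 0.0195.
Since ε_t ≥ 0.005, the section is tension-controlled.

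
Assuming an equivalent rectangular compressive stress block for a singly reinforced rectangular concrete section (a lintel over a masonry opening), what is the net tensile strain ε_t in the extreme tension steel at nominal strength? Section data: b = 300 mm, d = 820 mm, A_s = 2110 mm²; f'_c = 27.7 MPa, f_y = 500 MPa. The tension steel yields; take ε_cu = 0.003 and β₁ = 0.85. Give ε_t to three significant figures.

ε_t ≈ 0.0110

a = A_s f_y/(0.85 f'_c b) = 149.36 mm.
β₁ = 0.85, so c = a/β₁ = 149.36/0.85 = 175.72 mm.
From the linear strain diagram with ε_cu = 0.003: ε_t = 0.003 (d − c)/c = 0.003 × (820 − 175.72)/175.72 = 0.0110.
Since ε_t ≥ 0.005, the section is tension-controlled.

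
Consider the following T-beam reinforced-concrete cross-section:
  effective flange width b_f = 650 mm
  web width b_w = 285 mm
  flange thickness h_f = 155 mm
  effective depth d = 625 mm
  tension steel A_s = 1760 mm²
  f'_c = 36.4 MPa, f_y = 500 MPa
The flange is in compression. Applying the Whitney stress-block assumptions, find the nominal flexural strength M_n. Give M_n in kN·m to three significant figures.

M_n ≈ 531 kN·m

Tension: T = A_s f_y = 1760 × 500 = 880000 N.
Try a within the flange: a = T/(0.85 f'_c b_f) = 880000/(0.85 × 36.4 × 650) = 43.76 mm.
Since a = 43.76 ≤ h_f = 155 mm, the stress block lies entirely in the flange; analyse as a rectangular beam of width b_f.
M_n = T(d − a/2) = 880000 × (625 − 21.88) = 530.75 × 10⁶ N·mm.
M_n = 530.75 kN·m.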